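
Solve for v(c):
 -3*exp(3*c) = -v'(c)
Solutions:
 v(c) = C1 + exp(3*c)


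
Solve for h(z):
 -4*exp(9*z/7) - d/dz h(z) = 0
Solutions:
 h(z) = C1 - 28*exp(9*z/7)/9


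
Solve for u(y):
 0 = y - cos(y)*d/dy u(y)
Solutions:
 u(y) = C1 + Integral(y/cos(y), y)


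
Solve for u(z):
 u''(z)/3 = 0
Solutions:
 u(z) = C1 + C2*z


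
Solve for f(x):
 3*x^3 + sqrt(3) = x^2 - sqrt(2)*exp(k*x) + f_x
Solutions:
 f(x) = C1 + 3*x^4/4 - x^3/3 + sqrt(3)*x + sqrt(2)*exp(k*x)/k


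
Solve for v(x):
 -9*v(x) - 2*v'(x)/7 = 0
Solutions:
 v(x) = C1*exp(-63*x/2)


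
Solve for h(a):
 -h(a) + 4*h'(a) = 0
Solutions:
 h(a) = C1*exp(a/4)


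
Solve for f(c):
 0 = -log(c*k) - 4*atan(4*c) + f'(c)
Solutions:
 f(c) = C1 + c*log(c*k) + 4*c*atan(4*c) - c - log(16*c^2 + 1)/2


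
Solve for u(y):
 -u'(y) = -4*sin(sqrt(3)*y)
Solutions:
 u(y) = C1 - 4*sqrt(3)*cos(sqrt(3)*y)/3


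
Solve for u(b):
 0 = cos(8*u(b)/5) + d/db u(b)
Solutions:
 b - 5*log(sin(8*u(b)/5) - 1)/16 + 5*log(sin(8*u(b)/5) + 1)/16 = C1


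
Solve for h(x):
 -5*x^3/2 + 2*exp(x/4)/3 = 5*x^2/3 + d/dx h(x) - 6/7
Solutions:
 h(x) = C1 - 5*x^4/8 - 5*x^3/9 + 6*x/7 + 8*exp(x/4)/3


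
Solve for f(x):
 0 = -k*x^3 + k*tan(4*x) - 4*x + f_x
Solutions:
 f(x) = C1 + k*x^4/4 + k*log(cos(4*x))/4 + 2*x^2


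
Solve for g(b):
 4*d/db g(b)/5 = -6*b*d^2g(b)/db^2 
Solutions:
 g(b) = C1 + C2*b^(13/15)


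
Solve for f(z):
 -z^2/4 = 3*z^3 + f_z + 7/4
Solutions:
 f(z) = C1 - 3*z^4/4 - z^3/12 - 7*z/4


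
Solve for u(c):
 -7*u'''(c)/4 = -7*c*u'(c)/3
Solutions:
 u(c) = C1 + Integral(C2*airyai(6^(2/3)*c/3) + C3*airybi(6^(2/3)*c/3), c)


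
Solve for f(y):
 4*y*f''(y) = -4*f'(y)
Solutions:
 f(y) = C1 + C2*log(y)


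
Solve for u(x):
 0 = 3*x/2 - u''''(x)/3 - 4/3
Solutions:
 u(x) = C1 + C2*x + C3*x^2 + C4*x^3 + 3*x^5/80 - x^4/6


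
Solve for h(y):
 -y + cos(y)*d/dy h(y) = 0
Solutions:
 h(y) = C1 + Integral(y/cos(y), y)


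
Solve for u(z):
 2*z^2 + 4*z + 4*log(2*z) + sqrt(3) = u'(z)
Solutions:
 u(z) = C1 + 2*z^3/3 + 2*z^2 + 4*z*log(z) - 4*z + sqrt(3)*z + z*log(16)


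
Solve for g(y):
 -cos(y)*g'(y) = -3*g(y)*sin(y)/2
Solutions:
 g(y) = C1/cos(y)^(3/2)


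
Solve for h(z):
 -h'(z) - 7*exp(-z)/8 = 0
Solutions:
 h(z) = C1 + 7*exp(-z)/8


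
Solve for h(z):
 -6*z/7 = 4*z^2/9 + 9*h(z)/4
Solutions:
 h(z) = 8*z*(-14*z - 27)/567


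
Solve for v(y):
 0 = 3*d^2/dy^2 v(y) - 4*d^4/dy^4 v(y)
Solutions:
 v(y) = C1 + C2*y + C3*exp(-sqrt(3)*y/2) + C4*exp(sqrt(3)*y/2)


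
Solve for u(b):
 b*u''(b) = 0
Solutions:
 u(b) = C1 + C2*b


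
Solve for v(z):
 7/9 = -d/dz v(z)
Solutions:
 v(z) = C1 - 7*z/9


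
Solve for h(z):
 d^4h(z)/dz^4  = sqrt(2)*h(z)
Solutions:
 h(z) = C1*exp(-2^(1/8)*z) + C2*exp(2^(1/8)*z) + C3*sin(2^(1/8)*z) + C4*cos(2^(1/8)*z)


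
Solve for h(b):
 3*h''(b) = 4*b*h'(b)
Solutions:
 h(b) = C1 + C2*erfi(sqrt(6)*b/3)


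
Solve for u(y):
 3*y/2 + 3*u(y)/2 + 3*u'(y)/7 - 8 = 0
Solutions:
 u(y) = C1*exp(-7*y/2) - y + 118/21


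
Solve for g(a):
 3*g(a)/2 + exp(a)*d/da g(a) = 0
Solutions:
 g(a) = C1*exp(3*exp(-a)/2)


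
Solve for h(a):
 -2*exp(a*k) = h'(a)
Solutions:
 h(a) = C1 - 2*exp(a*k)/k


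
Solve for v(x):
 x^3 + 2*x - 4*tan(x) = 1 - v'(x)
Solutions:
 v(x) = C1 - x^4/4 - x^2 + x - 4*log(cos(x))


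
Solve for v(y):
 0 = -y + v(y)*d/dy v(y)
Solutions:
 v(y) = -sqrt(C1 + y^2)
 v(y) = sqrt(C1 + y^2)


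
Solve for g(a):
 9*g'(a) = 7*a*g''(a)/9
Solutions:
 g(a) = C1 + C2*a^(88/7)


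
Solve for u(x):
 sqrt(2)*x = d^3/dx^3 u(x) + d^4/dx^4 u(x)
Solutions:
 u(x) = C1 + C2*x + C3*x^2 + C4*exp(-x) + sqrt(2)*x^4/24 - sqrt(2)*x^3/6


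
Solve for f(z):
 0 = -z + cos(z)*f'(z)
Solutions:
 f(z) = C1 + Integral(z/cos(z), z)


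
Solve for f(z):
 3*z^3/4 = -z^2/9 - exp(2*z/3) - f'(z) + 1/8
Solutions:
 f(z) = C1 - 3*z^4/16 - z^3/27 + z/8 - 3*exp(2*z/3)/2


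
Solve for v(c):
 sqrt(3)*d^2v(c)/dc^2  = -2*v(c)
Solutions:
 v(c) = C1*sin(sqrt(2)*3^(3/4)*c/3) + C2*cos(sqrt(2)*3^(3/4)*c/3)


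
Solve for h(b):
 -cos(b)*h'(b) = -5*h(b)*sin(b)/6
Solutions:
 h(b) = C1/cos(b)^(5/6)


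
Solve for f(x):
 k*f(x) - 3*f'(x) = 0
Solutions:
 f(x) = C1*exp(k*x/3)


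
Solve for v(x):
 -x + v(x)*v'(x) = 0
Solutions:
 v(x) = -sqrt(C1 + x^2)
 v(x) = sqrt(C1 + x^2)


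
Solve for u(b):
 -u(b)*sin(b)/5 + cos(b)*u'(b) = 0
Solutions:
 u(b) = C1/cos(b)^(1/5)


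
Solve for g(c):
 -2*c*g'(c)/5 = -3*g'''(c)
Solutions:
 g(c) = C1 + Integral(C2*airyai(15^(2/3)*2^(1/3)*c/15) + C3*airybi(15^(2/3)*2^(1/3)*c/15), c)


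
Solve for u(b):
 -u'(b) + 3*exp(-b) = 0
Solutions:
 u(b) = C1 - 3*exp(-b)


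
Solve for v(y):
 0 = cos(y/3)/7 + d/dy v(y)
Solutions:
 v(y) = C1 - 3*sin(y/3)/7


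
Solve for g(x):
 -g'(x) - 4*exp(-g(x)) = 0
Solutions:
 g(x) = log(C1 - 4*x)


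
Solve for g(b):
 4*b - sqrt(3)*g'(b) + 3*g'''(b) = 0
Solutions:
 g(b) = C1 + C2*exp(-3^(3/4)*b/3) + C3*exp(3^(3/4)*b/3) + 2*sqrt(3)*b^2/3


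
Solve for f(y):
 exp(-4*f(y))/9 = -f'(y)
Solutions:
 f(y) = log(-I*(C1 - 4*y/9)^(1/4))
 f(y) = log(I*(C1 - 4*y/9)^(1/4))
 f(y) = log(-(C1 - 4*y/9)^(1/4))
 f(y) = log(C1 - 4*y/9)/4


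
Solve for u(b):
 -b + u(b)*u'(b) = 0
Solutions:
 u(b) = -sqrt(C1 + b^2)
 u(b) = sqrt(C1 + b^2)


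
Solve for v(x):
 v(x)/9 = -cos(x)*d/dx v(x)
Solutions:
 v(x) = C1*(sin(x) - 1)^(1/18)/(sin(x) + 1)^(1/18)


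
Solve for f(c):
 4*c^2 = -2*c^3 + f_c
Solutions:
 f(c) = C1 + c^4/2 + 4*c^3/3


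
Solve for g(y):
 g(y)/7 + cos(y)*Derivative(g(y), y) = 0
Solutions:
 g(y) = C1*(sin(y) - 1)^(1/14)/(sin(y) + 1)^(1/14)


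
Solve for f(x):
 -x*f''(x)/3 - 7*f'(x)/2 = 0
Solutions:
 f(x) = C1 + C2/x^(19/2)


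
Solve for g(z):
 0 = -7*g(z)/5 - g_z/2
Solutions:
 g(z) = C1*exp(-14*z/5)


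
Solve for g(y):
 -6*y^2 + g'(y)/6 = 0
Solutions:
 g(y) = C1 + 12*y^3


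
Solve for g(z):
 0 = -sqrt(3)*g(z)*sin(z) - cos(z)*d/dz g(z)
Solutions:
 g(z) = C1*cos(z)^(sqrt(3))


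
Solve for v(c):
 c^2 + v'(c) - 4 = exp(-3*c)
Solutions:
 v(c) = C1 - c^3/3 + 4*c - exp(-3*c)/3


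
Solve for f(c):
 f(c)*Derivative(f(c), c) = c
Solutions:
 f(c) = -sqrt(C1 + c^2)
 f(c) = sqrt(C1 + c^2)


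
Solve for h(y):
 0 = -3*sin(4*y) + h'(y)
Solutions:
 h(y) = C1 - 3*cos(4*y)/4


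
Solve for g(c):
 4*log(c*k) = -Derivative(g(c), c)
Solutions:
 g(c) = C1 - 4*c*log(c*k) + 4*c


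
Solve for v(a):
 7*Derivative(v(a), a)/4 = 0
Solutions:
 v(a) = C1


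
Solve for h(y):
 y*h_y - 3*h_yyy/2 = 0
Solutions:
 h(y) = C1 + Integral(C2*airyai(2^(1/3)*3^(2/3)*y/3) + C3*airybi(2^(1/3)*3^(2/3)*y/3), y)


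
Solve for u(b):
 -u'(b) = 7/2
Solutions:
 u(b) = C1 - 7*b/2


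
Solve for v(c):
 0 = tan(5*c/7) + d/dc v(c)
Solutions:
 v(c) = C1 + 7*log(cos(5*c/7))/5


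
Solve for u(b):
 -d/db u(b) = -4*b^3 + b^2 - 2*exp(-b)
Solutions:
 u(b) = C1 + b^4 - b^3/3 - 2*exp(-b)


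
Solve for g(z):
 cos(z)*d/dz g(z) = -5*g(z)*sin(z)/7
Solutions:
 g(z) = C1*cos(z)^(5/7)


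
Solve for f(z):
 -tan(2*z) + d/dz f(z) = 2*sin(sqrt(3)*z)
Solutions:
 f(z) = C1 - log(cos(2*z))/2 - 2*sqrt(3)*cos(sqrt(3)*z)/3


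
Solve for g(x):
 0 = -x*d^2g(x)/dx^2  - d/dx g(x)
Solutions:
 g(x) = C1 + C2*log(x)


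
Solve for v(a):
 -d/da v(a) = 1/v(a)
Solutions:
 v(a) = -sqrt(C1 - 2*a)
 v(a) = sqrt(C1 - 2*a)


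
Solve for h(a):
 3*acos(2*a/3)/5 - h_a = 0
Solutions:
 h(a) = C1 + 3*a*acos(2*a/3)/5 - 3*sqrt(9 - 4*a^2)/10


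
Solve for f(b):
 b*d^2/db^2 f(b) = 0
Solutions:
 f(b) = C1 + C2*b


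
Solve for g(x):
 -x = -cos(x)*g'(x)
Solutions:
 g(x) = C1 + Integral(x/cos(x), x)


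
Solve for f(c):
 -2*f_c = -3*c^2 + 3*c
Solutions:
 f(c) = C1 + c^3/2 - 3*c^2/4


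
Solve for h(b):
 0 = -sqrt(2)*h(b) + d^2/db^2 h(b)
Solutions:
 h(b) = C1*exp(-2^(1/4)*b) + C2*exp(2^(1/4)*b)


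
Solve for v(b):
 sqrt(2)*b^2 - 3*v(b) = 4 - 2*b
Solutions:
 v(b) = sqrt(2)*b^2/3 + 2*b/3 - 4/3


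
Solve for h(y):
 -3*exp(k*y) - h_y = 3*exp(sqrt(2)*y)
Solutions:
 h(y) = C1 - 3*sqrt(2)*exp(sqrt(2)*y)/2 - 3*exp(k*y)/k


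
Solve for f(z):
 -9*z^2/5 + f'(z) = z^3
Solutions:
 f(z) = C1 + z^4/4 + 3*z^3/5


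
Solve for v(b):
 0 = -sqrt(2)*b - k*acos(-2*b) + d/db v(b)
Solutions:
 v(b) = C1 + sqrt(2)*b^2/2 + k*(b*acos(-2*b) + sqrt(1 - 4*b^2)/2)


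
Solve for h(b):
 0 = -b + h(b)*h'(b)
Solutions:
 h(b) = -sqrt(C1 + b^2)
 h(b) = sqrt(C1 + b^2)


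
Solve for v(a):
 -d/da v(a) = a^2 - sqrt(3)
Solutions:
 v(a) = C1 - a^3/3 + sqrt(3)*a


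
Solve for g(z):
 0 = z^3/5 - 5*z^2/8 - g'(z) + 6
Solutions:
 g(z) = C1 + z^4/20 - 5*z^3/24 + 6*z


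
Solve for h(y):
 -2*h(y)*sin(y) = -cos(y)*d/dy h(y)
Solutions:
 h(y) = C1/cos(y)^2


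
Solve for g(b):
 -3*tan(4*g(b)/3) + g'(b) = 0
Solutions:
 g(b) = -3*asin(C1*exp(4*b))/4 + 3*pi/4
 g(b) = 3*asin(C1*exp(4*b))/4


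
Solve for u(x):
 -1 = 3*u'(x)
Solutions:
 u(x) = C1 - x/3


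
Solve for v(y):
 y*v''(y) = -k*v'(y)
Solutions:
 v(y) = C1 + y^(1 - re(k))*(C2*sin(log(y)*Abs(im(k))) + C3*cos(log(y)*im(k)))


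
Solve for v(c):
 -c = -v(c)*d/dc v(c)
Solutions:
 v(c) = -sqrt(C1 + c^2)
 v(c) = sqrt(C1 + c^2)


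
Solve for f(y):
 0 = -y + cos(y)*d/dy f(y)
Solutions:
 f(y) = C1 + Integral(y/cos(y), y)


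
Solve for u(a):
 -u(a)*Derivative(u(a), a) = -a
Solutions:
 u(a) = -sqrt(C1 + a^2)
 u(a) = sqrt(C1 + a^2)


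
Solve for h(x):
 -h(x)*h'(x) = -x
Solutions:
 h(x) = -sqrt(C1 + x^2)
 h(x) = sqrt(C1 + x^2)


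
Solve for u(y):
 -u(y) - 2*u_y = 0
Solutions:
 u(y) = C1*exp(-y/2)


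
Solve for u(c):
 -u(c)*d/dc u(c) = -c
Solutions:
 u(c) = -sqrt(C1 + c^2)
 u(c) = sqrt(C1 + c^2)


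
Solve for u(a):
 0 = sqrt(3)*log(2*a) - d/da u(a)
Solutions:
 u(a) = C1 + sqrt(3)*a*log(a) - sqrt(3)*a + sqrt(3)*a*log(2)


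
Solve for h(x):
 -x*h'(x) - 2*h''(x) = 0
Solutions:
 h(x) = C1 + C2*erf(x/2)


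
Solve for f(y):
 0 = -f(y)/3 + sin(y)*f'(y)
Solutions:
 f(y) = C1*(cos(y) - 1)^(1/6)/(cos(y) + 1)^(1/6)


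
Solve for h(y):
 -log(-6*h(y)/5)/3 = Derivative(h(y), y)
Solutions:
 3*Integral(1/(log(-_y) - log(5) + log(6)), (_y, h(y))) = C1 - y


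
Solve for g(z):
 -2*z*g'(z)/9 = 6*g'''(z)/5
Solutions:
 g(z) = C1 + Integral(C2*airyai(-5^(1/3)*z/3) + C3*airybi(-5^(1/3)*z/3), z)


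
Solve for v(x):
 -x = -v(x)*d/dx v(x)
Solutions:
 v(x) = -sqrt(C1 + x^2)
 v(x) = sqrt(C1 + x^2)


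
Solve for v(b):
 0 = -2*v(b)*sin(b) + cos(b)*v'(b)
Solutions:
 v(b) = C1/cos(b)^2


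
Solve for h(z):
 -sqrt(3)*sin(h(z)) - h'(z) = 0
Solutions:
 h(z) = -acos((-C1 - exp(2*sqrt(3)*z))/(C1 - exp(2*sqrt(3)*z))) + 2*pi
 h(z) = acos((-C1 - exp(2*sqrt(3)*z))/(C1 - exp(2*sqrt(3)*z)))


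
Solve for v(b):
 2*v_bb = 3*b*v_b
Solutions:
 v(b) = C1 + C2*erfi(sqrt(3)*b/2)


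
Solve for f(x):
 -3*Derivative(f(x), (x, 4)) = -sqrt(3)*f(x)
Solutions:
 f(x) = C1*exp(-3^(7/8)*x/3) + C2*exp(3^(7/8)*x/3) + C3*sin(3^(7/8)*x/3) + C4*cos(3^(7/8)*x/3)


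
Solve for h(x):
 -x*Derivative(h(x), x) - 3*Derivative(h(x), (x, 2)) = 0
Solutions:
 h(x) = C1 + C2*erf(sqrt(6)*x/6)


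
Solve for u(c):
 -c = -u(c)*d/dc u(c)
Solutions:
 u(c) = -sqrt(C1 + c^2)
 u(c) = sqrt(C1 + c^2)


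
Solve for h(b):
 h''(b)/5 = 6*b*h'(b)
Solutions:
 h(b) = C1 + C2*erfi(sqrt(15)*b)


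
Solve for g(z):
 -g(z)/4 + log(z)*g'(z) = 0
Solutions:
 g(z) = C1*exp(li(z)/4)


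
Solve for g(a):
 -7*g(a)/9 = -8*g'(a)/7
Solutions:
 g(a) = C1*exp(49*a/72)


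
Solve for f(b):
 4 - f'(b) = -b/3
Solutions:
 f(b) = C1 + b^2/6 + 4*b


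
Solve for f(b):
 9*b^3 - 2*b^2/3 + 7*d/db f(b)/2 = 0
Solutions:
 f(b) = C1 - 9*b^4/14 + 4*b^3/63


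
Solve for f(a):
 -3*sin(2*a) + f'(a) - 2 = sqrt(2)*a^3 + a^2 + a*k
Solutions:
 f(a) = C1 + sqrt(2)*a^4/4 + a^3/3 + a^2*k/2 + 2*a - 3*cos(2*a)/2


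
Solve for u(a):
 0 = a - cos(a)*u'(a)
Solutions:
 u(a) = C1 + Integral(a/cos(a), a)


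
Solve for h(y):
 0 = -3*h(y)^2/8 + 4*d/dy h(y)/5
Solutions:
 h(y) = -32/(C1 + 15*y)


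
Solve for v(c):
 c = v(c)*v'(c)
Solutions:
 v(c) = -sqrt(C1 + c^2)
 v(c) = sqrt(C1 + c^2)


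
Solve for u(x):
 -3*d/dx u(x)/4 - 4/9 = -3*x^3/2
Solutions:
 u(x) = C1 + x^4/2 - 16*x/27


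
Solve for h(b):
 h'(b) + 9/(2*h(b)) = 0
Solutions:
 h(b) = -sqrt(C1 - 9*b)
 h(b) = sqrt(C1 - 9*b)


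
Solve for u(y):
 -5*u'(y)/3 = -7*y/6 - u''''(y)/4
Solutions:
 u(y) = C1 + C4*exp(20^(1/3)*3^(2/3)*y/3) + 7*y^2/20 + (C2*sin(20^(1/3)*3^(1/6)*y/2) + C3*cos(20^(1/3)*3^(1/6)*y/2))*exp(-20^(1/3)*3^(2/3)*y/6)


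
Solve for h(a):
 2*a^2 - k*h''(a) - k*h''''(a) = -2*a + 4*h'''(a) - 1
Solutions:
 h(a) = C1 + C2*a + C3*exp(a*(sqrt(4 - k^2) - 2)/k) + C4*exp(-a*(sqrt(4 - k^2) + 2)/k) + a^4/(6*k) + a^3*(1 - 8/k)/(3*k) + a^2*(-3/2 - 4/k + 32/k^2)/k


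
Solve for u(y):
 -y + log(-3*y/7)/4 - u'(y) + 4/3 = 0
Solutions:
 u(y) = C1 - y^2/2 + y*log(-y)/4 + y*(-3*log(7) + 3*log(3) + 13)/12


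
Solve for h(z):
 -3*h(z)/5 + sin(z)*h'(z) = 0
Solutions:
 h(z) = C1*(cos(z) - 1)^(3/10)/(cos(z) + 1)^(3/10)


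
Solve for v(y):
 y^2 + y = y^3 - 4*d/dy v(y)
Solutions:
 v(y) = C1 + y^4/16 - y^3/12 - y^2/8


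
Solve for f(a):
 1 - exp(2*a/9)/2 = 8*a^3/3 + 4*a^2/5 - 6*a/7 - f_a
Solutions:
 f(a) = C1 + 2*a^4/3 + 4*a^3/15 - 3*a^2/7 - a + 9*exp(2*a/9)/4


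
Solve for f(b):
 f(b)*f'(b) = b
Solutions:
 f(b) = -sqrt(C1 + b^2)
 f(b) = sqrt(C1 + b^2)


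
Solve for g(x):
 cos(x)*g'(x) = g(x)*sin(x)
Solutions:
 g(x) = C1/cos(x)


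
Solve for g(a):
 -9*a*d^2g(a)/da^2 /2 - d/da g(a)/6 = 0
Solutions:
 g(a) = C1 + C2*a^(26/27)


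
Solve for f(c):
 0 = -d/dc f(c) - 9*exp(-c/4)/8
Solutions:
 f(c) = C1 + 9*exp(-c/4)/2


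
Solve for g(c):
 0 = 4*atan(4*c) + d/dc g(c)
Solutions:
 g(c) = C1 - 4*c*atan(4*c) + log(16*c^2 + 1)/2


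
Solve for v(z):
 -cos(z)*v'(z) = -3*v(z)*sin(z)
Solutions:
 v(z) = C1/cos(z)^3


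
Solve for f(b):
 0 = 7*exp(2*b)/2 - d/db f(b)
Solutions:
 f(b) = C1 + 7*exp(2*b)/4


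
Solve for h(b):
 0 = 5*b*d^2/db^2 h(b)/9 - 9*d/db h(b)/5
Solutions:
 h(b) = C1 + C2*b^(106/25)


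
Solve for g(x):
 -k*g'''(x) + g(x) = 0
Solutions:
 g(x) = C1*exp(x*(1/k)^(1/3)) + C2*exp(x*(-1 + sqrt(3)*I)*(1/k)^(1/3)/2) + C3*exp(-x*(1 + sqrt(3)*I)*(1/k)^(1/3)/2)


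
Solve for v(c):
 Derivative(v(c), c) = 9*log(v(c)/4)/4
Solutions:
 4*Integral(1/(-log(_y) + 2*log(2)), (_y, v(c)))/9 = C1 - c


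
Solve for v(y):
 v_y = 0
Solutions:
 v(y) = C1


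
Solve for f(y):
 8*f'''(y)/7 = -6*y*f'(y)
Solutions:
 f(y) = C1 + Integral(C2*airyai(-42^(1/3)*y/2) + C3*airybi(-42^(1/3)*y/2), y)


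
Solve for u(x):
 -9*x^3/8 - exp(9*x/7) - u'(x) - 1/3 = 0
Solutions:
 u(x) = C1 - 9*x^4/32 - x/3 - 7*exp(9*x/7)/9


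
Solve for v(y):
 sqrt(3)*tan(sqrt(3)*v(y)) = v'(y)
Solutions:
 v(y) = sqrt(3)*(pi - asin(C1*exp(3*y)))/3
 v(y) = sqrt(3)*asin(C1*exp(3*y))/3


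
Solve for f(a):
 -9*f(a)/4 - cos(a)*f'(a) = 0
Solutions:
 f(a) = C1*(sin(a) - 1)^(9/8)/(sin(a) + 1)^(9/8)


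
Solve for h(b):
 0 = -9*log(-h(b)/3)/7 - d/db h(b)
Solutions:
 7*Integral(1/(log(-_y) - log(3)), (_y, h(b)))/9 = C1 - b


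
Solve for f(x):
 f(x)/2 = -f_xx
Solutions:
 f(x) = C1*sin(sqrt(2)*x/2) + C2*cos(sqrt(2)*x/2)


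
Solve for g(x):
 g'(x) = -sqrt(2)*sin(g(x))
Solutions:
 g(x) = -acos((-C1 - exp(2*sqrt(2)*x))/(C1 - exp(2*sqrt(2)*x))) + 2*pi
 g(x) = acos((-C1 - exp(2*sqrt(2)*x))/(C1 - exp(2*sqrt(2)*x)))


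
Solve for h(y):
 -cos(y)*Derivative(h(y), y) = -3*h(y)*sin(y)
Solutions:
 h(y) = C1/cos(y)^3


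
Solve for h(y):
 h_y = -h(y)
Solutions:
 h(y) = C1*exp(-y)


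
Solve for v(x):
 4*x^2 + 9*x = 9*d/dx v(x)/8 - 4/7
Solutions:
 v(x) = C1 + 32*x^3/27 + 4*x^2 + 32*x/63


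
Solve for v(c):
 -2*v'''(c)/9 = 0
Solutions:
 v(c) = C1 + C2*c + C3*c^2


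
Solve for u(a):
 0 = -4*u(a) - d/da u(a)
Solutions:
 u(a) = C1*exp(-4*a)


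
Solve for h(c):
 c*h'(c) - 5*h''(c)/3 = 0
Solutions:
 h(c) = C1 + C2*erfi(sqrt(30)*c/10)


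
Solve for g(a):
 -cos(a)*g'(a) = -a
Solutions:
 g(a) = C1 + Integral(a/cos(a), a)


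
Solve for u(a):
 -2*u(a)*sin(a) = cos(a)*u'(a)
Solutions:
 u(a) = C1*cos(a)^2


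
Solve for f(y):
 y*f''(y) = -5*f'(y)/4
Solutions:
 f(y) = C1 + C2/y^(1/4)


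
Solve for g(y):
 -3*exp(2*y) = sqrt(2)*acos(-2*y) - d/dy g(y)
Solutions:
 g(y) = C1 + sqrt(2)*(y*acos(-2*y) + sqrt(1 - 4*y^2)/2) + 3*exp(2*y)/2


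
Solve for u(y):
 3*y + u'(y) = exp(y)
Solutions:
 u(y) = C1 - 3*y^2/2 + exp(y)


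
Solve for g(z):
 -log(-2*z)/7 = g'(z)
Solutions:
 g(z) = C1 - z*log(-z)/7 + z*(1 - log(2))/7


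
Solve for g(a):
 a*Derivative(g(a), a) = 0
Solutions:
 g(a) = C1


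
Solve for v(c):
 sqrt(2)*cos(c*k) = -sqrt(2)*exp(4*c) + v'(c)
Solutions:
 v(c) = C1 + sqrt(2)*exp(4*c)/4 + sqrt(2)*sin(c*k)/k


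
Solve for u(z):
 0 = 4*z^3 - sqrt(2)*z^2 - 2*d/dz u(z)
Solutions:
 u(z) = C1 + z^4/2 - sqrt(2)*z^3/6


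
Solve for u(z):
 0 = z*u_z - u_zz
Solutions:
 u(z) = C1 + C2*erfi(sqrt(2)*z/2)


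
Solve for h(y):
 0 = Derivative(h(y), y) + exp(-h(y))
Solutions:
 h(y) = log(C1 - y)


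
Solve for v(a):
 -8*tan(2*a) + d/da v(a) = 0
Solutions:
 v(a) = C1 - 4*log(cos(2*a))


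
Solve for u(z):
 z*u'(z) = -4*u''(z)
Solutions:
 u(z) = C1 + C2*erf(sqrt(2)*z/4)


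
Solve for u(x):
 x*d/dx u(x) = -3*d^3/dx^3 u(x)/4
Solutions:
 u(x) = C1 + Integral(C2*airyai(-6^(2/3)*x/3) + C3*airybi(-6^(2/3)*x/3), x)


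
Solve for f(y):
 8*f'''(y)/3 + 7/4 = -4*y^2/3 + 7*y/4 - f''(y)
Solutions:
 f(y) = C1 + C2*y + C3*exp(-3*y/8) - y^4/9 + 319*y^3/216 - 2741*y^2/216


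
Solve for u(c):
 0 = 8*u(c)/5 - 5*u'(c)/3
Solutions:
 u(c) = C1*exp(24*c/25)


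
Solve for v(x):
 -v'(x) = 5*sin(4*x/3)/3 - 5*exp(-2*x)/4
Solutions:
 v(x) = C1 + 5*cos(4*x/3)/4 - 5*exp(-2*x)/8


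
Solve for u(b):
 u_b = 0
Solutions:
 u(b) = C1


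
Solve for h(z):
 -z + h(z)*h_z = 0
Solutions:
 h(z) = -sqrt(C1 + z^2)
 h(z) = sqrt(C1 + z^2)


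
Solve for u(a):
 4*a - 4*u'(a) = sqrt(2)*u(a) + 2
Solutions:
 u(a) = C1*exp(-sqrt(2)*a/4) + 2*sqrt(2)*a - 8 - sqrt(2)


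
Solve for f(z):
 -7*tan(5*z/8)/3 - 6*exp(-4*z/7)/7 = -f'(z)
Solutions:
 f(z) = C1 + 28*log(tan(5*z/8)^2 + 1)/15 - 3*exp(-4*z/7)/2


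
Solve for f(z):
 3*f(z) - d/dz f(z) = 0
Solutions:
 f(z) = C1*exp(3*z)


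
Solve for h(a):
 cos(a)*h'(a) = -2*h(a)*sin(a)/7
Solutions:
 h(a) = C1*cos(a)^(2/7)


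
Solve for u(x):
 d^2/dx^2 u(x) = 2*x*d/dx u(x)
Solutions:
 u(x) = C1 + C2*erfi(x)


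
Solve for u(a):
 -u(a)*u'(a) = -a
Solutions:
 u(a) = -sqrt(C1 + a^2)
 u(a) = sqrt(C1 + a^2)


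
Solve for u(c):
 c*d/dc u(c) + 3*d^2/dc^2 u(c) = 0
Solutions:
 u(c) = C1 + C2*erf(sqrt(6)*c/6)


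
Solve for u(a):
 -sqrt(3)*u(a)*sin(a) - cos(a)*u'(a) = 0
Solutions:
 u(a) = C1*cos(a)^(sqrt(3))


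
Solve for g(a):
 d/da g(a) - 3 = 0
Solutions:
 g(a) = C1 + 3*a


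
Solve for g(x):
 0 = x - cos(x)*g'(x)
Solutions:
 g(x) = C1 + Integral(x/cos(x), x)


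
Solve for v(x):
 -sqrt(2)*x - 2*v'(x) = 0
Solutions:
 v(x) = C1 - sqrt(2)*x^2/4


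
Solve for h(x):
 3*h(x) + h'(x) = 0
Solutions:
 h(x) = C1*exp(-3*x)


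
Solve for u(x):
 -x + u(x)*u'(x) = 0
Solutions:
 u(x) = -sqrt(C1 + x^2)
 u(x) = sqrt(C1 + x^2)


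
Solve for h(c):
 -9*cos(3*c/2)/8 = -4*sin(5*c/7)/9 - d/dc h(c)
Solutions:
 h(c) = C1 + 3*sin(3*c/2)/4 + 28*cos(5*c/7)/45


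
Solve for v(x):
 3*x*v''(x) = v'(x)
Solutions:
 v(x) = C1 + C2*x^(4/3)


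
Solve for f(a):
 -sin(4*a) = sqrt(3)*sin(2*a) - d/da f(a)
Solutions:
 f(a) = C1 - sqrt(3)*cos(2*a)/2 - cos(4*a)/4


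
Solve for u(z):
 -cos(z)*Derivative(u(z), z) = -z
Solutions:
 u(z) = C1 + Integral(z/cos(z), z)


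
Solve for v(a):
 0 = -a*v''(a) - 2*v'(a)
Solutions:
 v(a) = C1 + C2/a


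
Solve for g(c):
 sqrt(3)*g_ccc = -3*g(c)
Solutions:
 g(c) = C3*exp(-3^(1/6)*c) + (C1*sin(3^(2/3)*c/2) + C2*cos(3^(2/3)*c/2))*exp(3^(1/6)*c/2)


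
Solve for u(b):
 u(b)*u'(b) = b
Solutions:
 u(b) = -sqrt(C1 + b^2)
 u(b) = sqrt(C1 + b^2)


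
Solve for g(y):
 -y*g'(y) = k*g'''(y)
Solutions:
 g(y) = C1 + Integral(C2*airyai(y*(-1/k)^(1/3)) + C3*airybi(y*(-1/k)^(1/3)), y)


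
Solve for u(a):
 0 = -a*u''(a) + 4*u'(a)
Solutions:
 u(a) = C1 + C2*a^5


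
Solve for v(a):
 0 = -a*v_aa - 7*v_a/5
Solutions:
 v(a) = C1 + C2/a^(2/5)


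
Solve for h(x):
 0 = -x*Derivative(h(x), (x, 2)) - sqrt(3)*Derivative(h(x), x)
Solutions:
 h(x) = C1 + C2*x^(1 - sqrt(3))


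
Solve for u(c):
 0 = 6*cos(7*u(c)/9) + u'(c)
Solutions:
 6*c - 9*log(sin(7*u(c)/9) - 1)/14 + 9*log(sin(7*u(c)/9) + 1)/14 = C1


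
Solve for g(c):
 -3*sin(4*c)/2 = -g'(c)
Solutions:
 g(c) = C1 - 3*cos(4*c)/8


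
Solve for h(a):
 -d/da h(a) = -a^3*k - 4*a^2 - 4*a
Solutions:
 h(a) = C1 + a^4*k/4 + 4*a^3/3 + 2*a^2


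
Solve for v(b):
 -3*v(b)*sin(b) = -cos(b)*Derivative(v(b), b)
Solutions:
 v(b) = C1/cos(b)^3


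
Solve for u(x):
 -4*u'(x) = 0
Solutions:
 u(x) = C1


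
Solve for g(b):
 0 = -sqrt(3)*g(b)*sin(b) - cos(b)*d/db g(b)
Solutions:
 g(b) = C1*cos(b)^(sqrt(3))


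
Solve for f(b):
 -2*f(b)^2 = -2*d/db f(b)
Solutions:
 f(b) = -1/(C1 + b)


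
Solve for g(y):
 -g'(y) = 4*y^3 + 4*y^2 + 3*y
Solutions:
 g(y) = C1 - y^4 - 4*y^3/3 - 3*y^2/2


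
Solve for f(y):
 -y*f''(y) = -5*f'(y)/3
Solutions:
 f(y) = C1 + C2*y^(8/3)


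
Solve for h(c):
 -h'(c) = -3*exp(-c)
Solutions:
 h(c) = C1 - 3*exp(-c)


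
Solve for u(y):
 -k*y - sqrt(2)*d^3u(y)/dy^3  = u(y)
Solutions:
 u(y) = C3*exp(-2^(5/6)*y/2) - k*y + (C1*sin(2^(5/6)*sqrt(3)*y/4) + C2*cos(2^(5/6)*sqrt(3)*y/4))*exp(2^(5/6)*y/4)


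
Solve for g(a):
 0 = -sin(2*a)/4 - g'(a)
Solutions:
 g(a) = C1 + cos(2*a)/8


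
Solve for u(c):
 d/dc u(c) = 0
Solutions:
 u(c) = C1


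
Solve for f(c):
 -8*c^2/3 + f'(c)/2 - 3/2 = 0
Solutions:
 f(c) = C1 + 16*c^3/9 + 3*c


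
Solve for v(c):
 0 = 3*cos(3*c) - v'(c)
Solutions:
 v(c) = C1 + sin(3*c)


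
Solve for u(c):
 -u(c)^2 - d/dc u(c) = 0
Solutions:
 u(c) = 1/(C1 + c)


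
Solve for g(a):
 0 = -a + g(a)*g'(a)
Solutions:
 g(a) = -sqrt(C1 + a^2)
 g(a) = sqrt(C1 + a^2)


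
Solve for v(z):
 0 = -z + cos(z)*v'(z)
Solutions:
 v(z) = C1 + Integral(z/cos(z), z)


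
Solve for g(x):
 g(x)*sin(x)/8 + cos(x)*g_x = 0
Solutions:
 g(x) = C1*cos(x)^(1/8)


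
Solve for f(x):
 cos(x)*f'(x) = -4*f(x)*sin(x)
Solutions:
 f(x) = C1*cos(x)^4


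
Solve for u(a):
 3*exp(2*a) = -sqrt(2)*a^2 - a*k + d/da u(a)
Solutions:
 u(a) = C1 + sqrt(2)*a^3/3 + a^2*k/2 + 3*exp(2*a)/2


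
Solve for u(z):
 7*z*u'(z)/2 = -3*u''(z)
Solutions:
 u(z) = C1 + C2*erf(sqrt(21)*z/6)


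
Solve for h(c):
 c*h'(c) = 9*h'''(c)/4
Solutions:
 h(c) = C1 + Integral(C2*airyai(2^(2/3)*3^(1/3)*c/3) + C3*airybi(2^(2/3)*3^(1/3)*c/3), c)


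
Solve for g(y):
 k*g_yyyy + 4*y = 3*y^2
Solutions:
 g(y) = C1 + C2*y + C3*y^2 + C4*y^3 + y^6/(120*k) - y^5/(30*k)


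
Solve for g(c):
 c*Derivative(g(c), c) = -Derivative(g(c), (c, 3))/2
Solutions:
 g(c) = C1 + Integral(C2*airyai(-2^(1/3)*c) + C3*airybi(-2^(1/3)*c), c)


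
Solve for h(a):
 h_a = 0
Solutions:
 h(a) = C1


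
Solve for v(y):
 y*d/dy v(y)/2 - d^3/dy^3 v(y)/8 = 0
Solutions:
 v(y) = C1 + Integral(C2*airyai(2^(2/3)*y) + C3*airybi(2^(2/3)*y), y)


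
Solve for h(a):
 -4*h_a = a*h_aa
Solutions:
 h(a) = C1 + C2/a^3


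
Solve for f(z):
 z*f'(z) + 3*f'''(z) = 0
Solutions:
 f(z) = C1 + Integral(C2*airyai(-3^(2/3)*z/3) + C3*airybi(-3^(2/3)*z/3), z)


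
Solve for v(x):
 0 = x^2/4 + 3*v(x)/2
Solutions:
 v(x) = -x^2/6


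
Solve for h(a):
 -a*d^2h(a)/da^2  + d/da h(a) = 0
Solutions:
 h(a) = C1 + C2*a^2


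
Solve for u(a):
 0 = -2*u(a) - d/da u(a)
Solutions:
 u(a) = C1*exp(-2*a)


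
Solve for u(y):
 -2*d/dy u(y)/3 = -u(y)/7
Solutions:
 u(y) = C1*exp(3*y/14)


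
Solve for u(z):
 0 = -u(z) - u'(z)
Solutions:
 u(z) = C1*exp(-z)


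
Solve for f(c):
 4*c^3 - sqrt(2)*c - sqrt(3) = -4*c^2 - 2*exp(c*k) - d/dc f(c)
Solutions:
 f(c) = C1 - c^4 - 4*c^3/3 + sqrt(2)*c^2/2 + sqrt(3)*c - 2*exp(c*k)/k


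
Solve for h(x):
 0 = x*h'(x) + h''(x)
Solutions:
 h(x) = C1 + C2*erf(sqrt(2)*x/2)


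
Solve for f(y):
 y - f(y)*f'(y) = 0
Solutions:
 f(y) = -sqrt(C1 + y^2)
 f(y) = sqrt(C1 + y^2)


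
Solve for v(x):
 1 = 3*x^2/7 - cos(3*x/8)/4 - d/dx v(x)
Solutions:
 v(x) = C1 + x^3/7 - x - 2*sin(3*x/8)/3


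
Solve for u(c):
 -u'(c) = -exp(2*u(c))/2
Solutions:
 u(c) = log(-sqrt(-1/(C1 + c)))
 u(c) = log(-1/(C1 + c))/2


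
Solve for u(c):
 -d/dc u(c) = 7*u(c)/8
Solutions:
 u(c) = C1*exp(-7*c/8)


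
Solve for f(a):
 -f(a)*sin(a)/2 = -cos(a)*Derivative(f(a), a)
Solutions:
 f(a) = C1/sqrt(cos(a))


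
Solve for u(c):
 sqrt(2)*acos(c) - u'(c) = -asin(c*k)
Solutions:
 u(c) = C1 + sqrt(2)*(c*acos(c) - sqrt(1 - c^2)) + Piecewise((c*asin(c*k) + sqrt(-c^2*k^2 + 1)/k, Ne(k, 0)), (0, True))


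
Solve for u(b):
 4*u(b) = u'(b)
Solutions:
 u(b) = C1*exp(4*b)


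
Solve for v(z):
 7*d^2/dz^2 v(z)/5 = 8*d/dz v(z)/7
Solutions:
 v(z) = C1 + C2*exp(40*z/49)


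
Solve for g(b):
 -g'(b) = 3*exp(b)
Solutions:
 g(b) = C1 - 3*exp(b)


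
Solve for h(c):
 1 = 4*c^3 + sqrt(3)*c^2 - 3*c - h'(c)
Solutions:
 h(c) = C1 + c^4 + sqrt(3)*c^3/3 - 3*c^2/2 - c


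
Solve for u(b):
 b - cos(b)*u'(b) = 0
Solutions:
 u(b) = C1 + Integral(b/cos(b), b)


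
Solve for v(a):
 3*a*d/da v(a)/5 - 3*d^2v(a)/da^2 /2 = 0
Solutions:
 v(a) = C1 + C2*erfi(sqrt(5)*a/5)


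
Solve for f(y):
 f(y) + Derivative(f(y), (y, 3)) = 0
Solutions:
 f(y) = C3*exp(-y) + (C1*sin(sqrt(3)*y/2) + C2*cos(sqrt(3)*y/2))*exp(y/2)


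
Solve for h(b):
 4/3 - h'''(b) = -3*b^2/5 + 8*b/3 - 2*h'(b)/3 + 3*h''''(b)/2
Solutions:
 h(b) = C1 + C2*exp(-b*(2*2^(2/3)/(9*sqrt(73) + 77)^(1/3) + 4 + 2^(1/3)*(9*sqrt(73) + 77)^(1/3))/18)*sin(2^(1/3)*sqrt(3)*b*(-(9*sqrt(73) + 77)^(1/3) + 2*2^(1/3)/(9*sqrt(73) + 77)^(1/3))/18) + C3*exp(-b*(2*2^(2/3)/(9*sqrt(73) + 77)^(1/3) + 4 + 2^(1/3)*(9*sqrt(73) + 77)^(1/3))/18)*cos(2^(1/3)*sqrt(3)*b*(-(9*sqrt(73) + 77)^(1/3) + 2*2^(1/3)/(9*sqrt(73) + 77)^(1/3))/18) + C4*exp(b*(-2 + 2*2^(2/3)/(9*sqrt(73) + 77)^(1/3) + 2^(1/3)*(9*sqrt(73) + 77)^(1/3))/9) - 3*b^3/10 + 2*b^2 - 47*b/10


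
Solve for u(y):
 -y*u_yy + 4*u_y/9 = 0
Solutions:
 u(y) = C1 + C2*y^(13/9)


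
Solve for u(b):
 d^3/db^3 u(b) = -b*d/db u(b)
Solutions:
 u(b) = C1 + Integral(C2*airyai(-b) + C3*airybi(-b), b)


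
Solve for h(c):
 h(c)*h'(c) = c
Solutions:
 h(c) = -sqrt(C1 + c^2)
 h(c) = sqrt(C1 + c^2)


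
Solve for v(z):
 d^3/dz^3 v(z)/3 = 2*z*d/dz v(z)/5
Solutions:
 v(z) = C1 + Integral(C2*airyai(5^(2/3)*6^(1/3)*z/5) + C3*airybi(5^(2/3)*6^(1/3)*z/5), z)


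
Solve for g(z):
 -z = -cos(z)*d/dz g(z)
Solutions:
 g(z) = C1 + Integral(z/cos(z), z)


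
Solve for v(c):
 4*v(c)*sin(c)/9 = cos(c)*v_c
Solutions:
 v(c) = C1/cos(c)^(4/9)


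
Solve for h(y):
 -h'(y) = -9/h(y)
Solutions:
 h(y) = -sqrt(C1 + 18*y)
 h(y) = sqrt(C1 + 18*y)


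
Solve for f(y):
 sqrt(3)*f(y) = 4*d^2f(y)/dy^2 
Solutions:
 f(y) = C1*exp(-3^(1/4)*y/2) + C2*exp(3^(1/4)*y/2)


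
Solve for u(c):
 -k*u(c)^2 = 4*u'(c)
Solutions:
 u(c) = 4/(C1 + c*k)


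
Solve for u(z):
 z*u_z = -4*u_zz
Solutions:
 u(z) = C1 + C2*erf(sqrt(2)*z/4)


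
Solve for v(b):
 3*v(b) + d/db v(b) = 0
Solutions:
 v(b) = C1*exp(-3*b)


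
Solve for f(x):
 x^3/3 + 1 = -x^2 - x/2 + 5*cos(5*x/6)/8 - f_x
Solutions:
 f(x) = C1 - x^4/12 - x^3/3 - x^2/4 - x + 3*sin(5*x/6)/4


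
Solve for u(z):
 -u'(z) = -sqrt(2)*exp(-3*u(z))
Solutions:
 u(z) = log(C1 + 3*sqrt(2)*z)/3
 u(z) = log((-3^(1/3) - 3^(5/6)*I)*(C1 + sqrt(2)*z)^(1/3)/2)
 u(z) = log((-3^(1/3) + 3^(5/6)*I)*(C1 + sqrt(2)*z)^(1/3)/2)


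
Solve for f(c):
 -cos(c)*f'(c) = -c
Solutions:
 f(c) = C1 + Integral(c/cos(c), c)


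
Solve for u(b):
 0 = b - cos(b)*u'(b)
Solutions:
 u(b) = C1 + Integral(b/cos(b), b)


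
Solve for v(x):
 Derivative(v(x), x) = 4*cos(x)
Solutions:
 v(x) = C1 + 4*sin(x)


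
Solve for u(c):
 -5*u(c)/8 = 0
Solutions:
 u(c) = 0


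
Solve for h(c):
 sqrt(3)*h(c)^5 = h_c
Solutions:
 h(c) = -(-1/(C1 + 4*sqrt(3)*c))^(1/4)
 h(c) = (-1/(C1 + 4*sqrt(3)*c))^(1/4)
 h(c) = -I*(-1/(C1 + 4*sqrt(3)*c))^(1/4)
 h(c) = I*(-1/(C1 + 4*sqrt(3)*c))^(1/4)


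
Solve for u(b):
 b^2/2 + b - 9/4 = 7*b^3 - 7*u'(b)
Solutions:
 u(b) = C1 + b^4/4 - b^3/42 - b^2/14 + 9*b/28


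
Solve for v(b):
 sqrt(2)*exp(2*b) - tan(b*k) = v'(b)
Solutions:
 v(b) = C1 - Piecewise((-log(cos(b*k))/k, Ne(k, 0)), (0, True)) + sqrt(2)*exp(2*b)/2


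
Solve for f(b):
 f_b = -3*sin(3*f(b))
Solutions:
 f(b) = -acos((-C1 - exp(18*b))/(C1 - exp(18*b)))/3 + 2*pi/3
 f(b) = acos((-C1 - exp(18*b))/(C1 - exp(18*b)))/3


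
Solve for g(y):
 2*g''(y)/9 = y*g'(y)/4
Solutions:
 g(y) = C1 + C2*erfi(3*y/4)


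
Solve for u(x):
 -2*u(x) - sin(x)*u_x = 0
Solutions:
 u(x) = C1*(cos(x) + 1)/(cos(x) - 1)


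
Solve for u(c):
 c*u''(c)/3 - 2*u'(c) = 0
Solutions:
 u(c) = C1 + C2*c^7


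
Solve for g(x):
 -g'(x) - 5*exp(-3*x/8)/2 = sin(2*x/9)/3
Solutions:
 g(x) = C1 + 3*cos(2*x/9)/2 + 20*exp(-3*x/8)/3


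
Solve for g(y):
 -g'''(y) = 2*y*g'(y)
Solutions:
 g(y) = C1 + Integral(C2*airyai(-2^(1/3)*y) + C3*airybi(-2^(1/3)*y), y)


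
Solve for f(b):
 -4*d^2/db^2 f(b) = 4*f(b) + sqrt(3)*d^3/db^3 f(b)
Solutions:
 f(b) = C1*exp(b*(-8*sqrt(3) + 8*2^(2/3)/(sqrt(435) + 113*sqrt(3)/9)^(1/3) + 3*2^(1/3)*(sqrt(435) + 113*sqrt(3)/9)^(1/3))/18)*sin(sqrt(3)*b*(-3*(2*sqrt(435) + 226*sqrt(3)/9)^(1/3) + 16/(2*sqrt(435) + 226*sqrt(3)/9)^(1/3))/18) + C2*exp(b*(-8*sqrt(3) + 8*2^(2/3)/(sqrt(435) + 113*sqrt(3)/9)^(1/3) + 3*2^(1/3)*(sqrt(435) + 113*sqrt(3)/9)^(1/3))/18)*cos(sqrt(3)*b*(-3*(2*sqrt(435) + 226*sqrt(3)/9)^(1/3) + 16/(2*sqrt(435) + 226*sqrt(3)/9)^(1/3))/18) + C3*exp(-b*(8*2^(2/3)/(sqrt(435) + 113*sqrt(3)/9)^(1/3) + 4*sqrt(3) + 3*2^(1/3)*(sqrt(435) + 113*sqrt(3)/9)^(1/3))/9)


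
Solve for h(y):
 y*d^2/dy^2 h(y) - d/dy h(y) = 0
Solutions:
 h(y) = C1 + C2*y^2


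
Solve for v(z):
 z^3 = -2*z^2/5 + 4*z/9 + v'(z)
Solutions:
 v(z) = C1 + z^4/4 + 2*z^3/15 - 2*z^2/9


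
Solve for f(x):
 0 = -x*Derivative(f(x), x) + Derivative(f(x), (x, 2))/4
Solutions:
 f(x) = C1 + C2*erfi(sqrt(2)*x)


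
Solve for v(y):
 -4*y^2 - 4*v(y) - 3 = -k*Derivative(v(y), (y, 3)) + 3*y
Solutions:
 v(y) = C1*exp(2^(2/3)*y*(1/k)^(1/3)) + C2*exp(2^(2/3)*y*(-1 + sqrt(3)*I)*(1/k)^(1/3)/2) + C3*exp(-2^(2/3)*y*(1 + sqrt(3)*I)*(1/k)^(1/3)/2) - y^2 - 3*y/4 - 3/4


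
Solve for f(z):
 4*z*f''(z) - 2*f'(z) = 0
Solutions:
 f(z) = C1 + C2*z^(3/2)


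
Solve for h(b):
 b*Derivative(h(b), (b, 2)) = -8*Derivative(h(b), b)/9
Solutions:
 h(b) = C1 + C2*b^(1/9)


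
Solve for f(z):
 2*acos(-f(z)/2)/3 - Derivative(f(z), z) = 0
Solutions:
 Integral(1/acos(-_y/2), (_y, f(z))) = C1 + 2*z/3


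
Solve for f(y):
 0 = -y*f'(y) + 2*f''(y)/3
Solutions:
 f(y) = C1 + C2*erfi(sqrt(3)*y/2)


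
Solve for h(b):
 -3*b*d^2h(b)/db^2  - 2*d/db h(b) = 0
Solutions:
 h(b) = C1 + C2*b^(1/3)


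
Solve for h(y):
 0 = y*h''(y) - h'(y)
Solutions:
 h(y) = C1 + C2*y^2


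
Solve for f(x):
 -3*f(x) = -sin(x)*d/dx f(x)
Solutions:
 f(x) = C1*(cos(x) - 1)^(3/2)/(cos(x) + 1)^(3/2)


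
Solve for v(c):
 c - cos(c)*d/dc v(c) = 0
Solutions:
 v(c) = C1 + Integral(c/cos(c), c)


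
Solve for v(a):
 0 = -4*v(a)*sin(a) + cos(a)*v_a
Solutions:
 v(a) = C1/cos(a)^4


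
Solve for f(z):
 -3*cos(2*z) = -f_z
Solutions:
 f(z) = C1 + 3*sin(2*z)/2


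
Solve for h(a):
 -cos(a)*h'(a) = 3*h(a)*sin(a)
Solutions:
 h(a) = C1*cos(a)^3


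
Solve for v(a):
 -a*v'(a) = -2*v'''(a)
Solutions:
 v(a) = C1 + Integral(C2*airyai(2^(2/3)*a/2) + C3*airybi(2^(2/3)*a/2), a)


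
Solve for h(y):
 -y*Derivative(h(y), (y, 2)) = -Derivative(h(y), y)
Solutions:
 h(y) = C1 + C2*y^2


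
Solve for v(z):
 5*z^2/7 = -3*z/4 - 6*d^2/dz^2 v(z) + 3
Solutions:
 v(z) = C1 + C2*z - 5*z^4/504 - z^3/48 + z^2/4


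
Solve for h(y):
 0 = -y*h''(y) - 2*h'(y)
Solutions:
 h(y) = C1 + C2/y


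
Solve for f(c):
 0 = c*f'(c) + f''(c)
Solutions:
 f(c) = C1 + C2*erf(sqrt(2)*c/2)


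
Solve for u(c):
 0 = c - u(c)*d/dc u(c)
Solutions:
 u(c) = -sqrt(C1 + c^2)
 u(c) = sqrt(C1 + c^2)


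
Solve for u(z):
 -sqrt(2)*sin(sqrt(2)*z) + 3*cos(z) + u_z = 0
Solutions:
 u(z) = C1 - 3*sin(z) - cos(sqrt(2)*z)


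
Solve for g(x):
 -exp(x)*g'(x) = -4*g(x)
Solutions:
 g(x) = C1*exp(-4*exp(-x))


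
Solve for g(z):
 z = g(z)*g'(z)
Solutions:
 g(z) = -sqrt(C1 + z^2)
 g(z) = sqrt(C1 + z^2)


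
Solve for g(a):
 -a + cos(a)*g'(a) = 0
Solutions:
 g(a) = C1 + Integral(a/cos(a), a)


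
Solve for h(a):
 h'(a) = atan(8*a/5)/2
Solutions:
 h(a) = C1 + a*atan(8*a/5)/2 - 5*log(64*a^2 + 25)/32


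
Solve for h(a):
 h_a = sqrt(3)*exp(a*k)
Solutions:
 h(a) = C1 + sqrt(3)*exp(a*k)/k


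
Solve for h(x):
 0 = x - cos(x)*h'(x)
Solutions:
 h(x) = C1 + Integral(x/cos(x), x)


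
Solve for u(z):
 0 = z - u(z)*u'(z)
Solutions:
 u(z) = -sqrt(C1 + z^2)
 u(z) = sqrt(C1 + z^2)


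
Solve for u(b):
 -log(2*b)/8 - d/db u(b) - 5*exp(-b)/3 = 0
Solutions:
 u(b) = C1 - b*log(b)/8 + b*(1 - log(2))/8 + 5*exp(-b)/3


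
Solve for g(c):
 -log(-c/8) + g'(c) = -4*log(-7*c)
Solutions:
 g(c) = C1 - 3*c*log(-c) + c*(3 - log(19208))


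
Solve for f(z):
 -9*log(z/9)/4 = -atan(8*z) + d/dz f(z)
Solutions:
 f(z) = C1 - 9*z*log(z)/4 + z*atan(8*z) + 9*z/4 + 9*z*log(3)/2 - log(64*z^2 + 1)/16


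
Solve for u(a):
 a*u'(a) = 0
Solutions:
 u(a) = C1


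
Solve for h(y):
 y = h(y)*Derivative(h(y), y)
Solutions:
 h(y) = -sqrt(C1 + y^2)
 h(y) = sqrt(C1 + y^2)


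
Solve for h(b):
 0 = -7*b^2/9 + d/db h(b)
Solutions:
 h(b) = C1 + 7*b^3/27


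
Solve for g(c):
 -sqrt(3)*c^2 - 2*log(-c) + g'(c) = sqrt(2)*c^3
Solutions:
 g(c) = C1 + sqrt(2)*c^4/4 + sqrt(3)*c^3/3 + 2*c*log(-c) - 2*c


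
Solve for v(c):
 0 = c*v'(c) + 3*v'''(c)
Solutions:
 v(c) = C1 + Integral(C2*airyai(-3^(2/3)*c/3) + C3*airybi(-3^(2/3)*c/3), c)


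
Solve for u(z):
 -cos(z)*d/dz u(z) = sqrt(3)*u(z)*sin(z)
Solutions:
 u(z) = C1*cos(z)^(sqrt(3))


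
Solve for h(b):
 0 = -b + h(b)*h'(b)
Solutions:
 h(b) = -sqrt(C1 + b^2)
 h(b) = sqrt(C1 + b^2)


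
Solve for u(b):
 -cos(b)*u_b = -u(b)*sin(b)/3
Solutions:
 u(b) = C1/cos(b)^(1/3)


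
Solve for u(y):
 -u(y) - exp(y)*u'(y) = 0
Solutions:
 u(y) = C1*exp(exp(-y))


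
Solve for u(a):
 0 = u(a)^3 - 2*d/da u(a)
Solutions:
 u(a) = -sqrt(-1/(C1 + a))
 u(a) = sqrt(-1/(C1 + a))


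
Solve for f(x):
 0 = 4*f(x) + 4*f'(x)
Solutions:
 f(x) = C1*exp(-x)


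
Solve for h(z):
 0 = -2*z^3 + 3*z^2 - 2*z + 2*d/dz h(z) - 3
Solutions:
 h(z) = C1 + z^4/4 - z^3/2 + z^2/2 + 3*z/2


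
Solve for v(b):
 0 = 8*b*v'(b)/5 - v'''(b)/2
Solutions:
 v(b) = C1 + Integral(C2*airyai(2*2^(1/3)*5^(2/3)*b/5) + C3*airybi(2*2^(1/3)*5^(2/3)*b/5), b)


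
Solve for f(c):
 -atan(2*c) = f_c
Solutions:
 f(c) = C1 - c*atan(2*c) + log(4*c^2 + 1)/4


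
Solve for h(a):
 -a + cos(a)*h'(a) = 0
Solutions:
 h(a) = C1 + Integral(a/cos(a), a)


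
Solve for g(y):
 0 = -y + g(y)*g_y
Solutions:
 g(y) = -sqrt(C1 + y^2)
 g(y) = sqrt(C1 + y^2)


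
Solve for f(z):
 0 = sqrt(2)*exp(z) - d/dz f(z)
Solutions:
 f(z) = C1 + sqrt(2)*exp(z)


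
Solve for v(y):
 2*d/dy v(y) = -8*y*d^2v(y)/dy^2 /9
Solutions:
 v(y) = C1 + C2/y^(5/4)


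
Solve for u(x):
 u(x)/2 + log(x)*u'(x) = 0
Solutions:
 u(x) = C1*exp(-li(x)/2)


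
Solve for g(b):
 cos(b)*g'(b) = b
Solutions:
 g(b) = C1 + Integral(b/cos(b), b)


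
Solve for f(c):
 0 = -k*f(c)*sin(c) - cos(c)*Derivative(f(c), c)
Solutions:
 f(c) = C1*exp(k*log(cos(c)))


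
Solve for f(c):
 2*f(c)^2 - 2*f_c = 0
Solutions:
 f(c) = -1/(C1 + c)


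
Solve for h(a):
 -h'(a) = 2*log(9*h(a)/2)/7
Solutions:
 -7*Integral(1/(-log(_y) - 2*log(3) + log(2)), (_y, h(a)))/2 = C1 - a


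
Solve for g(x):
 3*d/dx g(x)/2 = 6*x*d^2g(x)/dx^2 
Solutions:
 g(x) = C1 + C2*x^(5/4)


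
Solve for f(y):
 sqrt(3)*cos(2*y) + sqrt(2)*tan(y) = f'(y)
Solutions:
 f(y) = C1 - sqrt(2)*log(cos(y)) + sqrt(3)*sin(2*y)/2


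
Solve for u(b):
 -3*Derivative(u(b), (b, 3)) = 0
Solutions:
 u(b) = C1 + C2*b + C3*b^2


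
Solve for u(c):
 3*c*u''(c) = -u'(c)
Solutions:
 u(c) = C1 + C2*c^(2/3)


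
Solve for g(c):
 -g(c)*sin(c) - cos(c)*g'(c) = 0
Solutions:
 g(c) = C1*cos(c)


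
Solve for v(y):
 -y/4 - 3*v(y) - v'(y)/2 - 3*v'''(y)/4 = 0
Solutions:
 v(y) = C1*exp(-2^(1/3)*y*(-(27 + sqrt(731))^(1/3) + 2^(1/3)/(27 + sqrt(731))^(1/3))/6)*sin(2^(1/3)*sqrt(3)*y*(2^(1/3)/(27 + sqrt(731))^(1/3) + (27 + sqrt(731))^(1/3))/6) + C2*exp(-2^(1/3)*y*(-(27 + sqrt(731))^(1/3) + 2^(1/3)/(27 + sqrt(731))^(1/3))/6)*cos(2^(1/3)*sqrt(3)*y*(2^(1/3)/(27 + sqrt(731))^(1/3) + (27 + sqrt(731))^(1/3))/6) + C3*exp(2^(1/3)*y*(-(27 + sqrt(731))^(1/3) + 2^(1/3)/(27 + sqrt(731))^(1/3))/3) - y/12 + 1/72


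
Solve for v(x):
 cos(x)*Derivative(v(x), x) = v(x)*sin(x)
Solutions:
 v(x) = C1/cos(x)


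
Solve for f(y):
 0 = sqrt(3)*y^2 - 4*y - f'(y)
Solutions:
 f(y) = C1 + sqrt(3)*y^3/3 - 2*y^2


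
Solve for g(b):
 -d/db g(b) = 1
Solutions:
 g(b) = C1 - b


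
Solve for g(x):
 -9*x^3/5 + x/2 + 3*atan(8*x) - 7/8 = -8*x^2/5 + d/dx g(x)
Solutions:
 g(x) = C1 - 9*x^4/20 + 8*x^3/15 + x^2/4 + 3*x*atan(8*x) - 7*x/8 - 3*log(64*x^2 + 1)/16


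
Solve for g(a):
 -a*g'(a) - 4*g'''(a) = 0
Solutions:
 g(a) = C1 + Integral(C2*airyai(-2^(1/3)*a/2) + C3*airybi(-2^(1/3)*a/2), a)


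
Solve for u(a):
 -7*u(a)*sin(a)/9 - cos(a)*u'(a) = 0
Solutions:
 u(a) = C1*cos(a)^(7/9)


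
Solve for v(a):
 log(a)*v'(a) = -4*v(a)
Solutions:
 v(a) = C1*exp(-4*li(a))


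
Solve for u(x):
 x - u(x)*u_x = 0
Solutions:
 u(x) = -sqrt(C1 + x^2)
 u(x) = sqrt(C1 + x^2)


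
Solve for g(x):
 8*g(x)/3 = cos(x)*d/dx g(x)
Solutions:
 g(x) = C1*(sin(x) + 1)^(4/3)/(sin(x) - 1)^(4/3)


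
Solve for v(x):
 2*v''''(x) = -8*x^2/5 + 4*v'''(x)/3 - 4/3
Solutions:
 v(x) = C1 + C2*x + C3*x^2 + C4*exp(2*x/3) + x^5/50 + 3*x^4/20 + 16*x^3/15


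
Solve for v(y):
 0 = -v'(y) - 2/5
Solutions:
 v(y) = C1 - 2*y/5


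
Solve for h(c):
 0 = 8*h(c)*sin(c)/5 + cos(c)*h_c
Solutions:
 h(c) = C1*cos(c)^(8/5)


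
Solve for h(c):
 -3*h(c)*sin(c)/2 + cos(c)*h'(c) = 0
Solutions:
 h(c) = C1/cos(c)^(3/2)


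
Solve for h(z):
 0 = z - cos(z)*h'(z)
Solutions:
 h(z) = C1 + Integral(z/cos(z), z)


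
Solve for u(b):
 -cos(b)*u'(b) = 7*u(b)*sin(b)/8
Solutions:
 u(b) = C1*cos(b)^(7/8)
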